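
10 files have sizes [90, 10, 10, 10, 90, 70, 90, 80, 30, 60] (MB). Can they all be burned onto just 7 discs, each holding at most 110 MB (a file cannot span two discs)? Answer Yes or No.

A valid assignment using 6 discs:
  disc 1: 90 + 10 + 10 = 110
  disc 2: 90 + 10 = 100
  disc 3: 90 = 90
  disc 4: 80 + 30 = 110
  disc 5: 70 = 70
  disc 6: 60 = 60
That uses only 6 ≤ 7, so 7 discs are enough.

Yes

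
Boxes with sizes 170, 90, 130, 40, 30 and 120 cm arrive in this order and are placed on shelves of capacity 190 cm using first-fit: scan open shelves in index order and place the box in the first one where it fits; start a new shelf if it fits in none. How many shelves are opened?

4

  170 → shelf 1 (new)  [load 170/190]
  90 → shelf 2 (new)  [load 90/190]
  130 → shelf 3 (new)  [load 130/190]
  40 → shelf 2  [load 130/190]
  30 → shelf 2  [load 160/190]
  120 → shelf 4 (new)  [load 120/190]
4 shelves opened.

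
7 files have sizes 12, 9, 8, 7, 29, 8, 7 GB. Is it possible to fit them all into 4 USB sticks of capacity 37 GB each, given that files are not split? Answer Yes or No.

A valid assignment using 3 USB sticks:
  USB stick 1: 29 + 8 = 37
  USB stick 2: 12 + 9 + 8 + 7 = 36
  USB stick 3: 7 = 7
That uses only 3 ≤ 4, so 4 USB sticks are enough.

Yes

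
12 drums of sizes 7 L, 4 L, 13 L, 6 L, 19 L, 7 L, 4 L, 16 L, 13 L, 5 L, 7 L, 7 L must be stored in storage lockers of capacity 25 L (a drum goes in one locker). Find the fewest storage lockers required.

5

Total = 19 + 16 + 13 + 13 + 7 + 7 + 7 + 7 + 6 + 5 + 4 + 4 = 108 L.
Lower bound: ⌈108/25⌉ = 5 storage lockers.
A packing using 5 storage lockers:
  locker 1: 19 + 6 = 25
  locker 2: 16 + 7 = 23
  locker 3: 13 + 7 + 5 = 25
  locker 4: 13 + 7 + 4 = 24
  locker 5: 7 + 4 = 11
This matches the lower bound, so 5 is optimal.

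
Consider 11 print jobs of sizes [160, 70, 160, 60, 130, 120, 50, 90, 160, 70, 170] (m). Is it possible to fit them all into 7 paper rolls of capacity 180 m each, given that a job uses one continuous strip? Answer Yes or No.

No

Total = 1240 m; ⌈1240/180⌉ = 7.
The bound of 7 does not rule out 7, but exhaustive search shows no assignment into 7 paper rolls of capacity 180 m exists — the minimum is 8.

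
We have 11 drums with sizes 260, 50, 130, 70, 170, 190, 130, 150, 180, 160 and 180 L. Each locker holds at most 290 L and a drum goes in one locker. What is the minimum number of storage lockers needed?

7

Total = 260 + 190 + 180 + 180 + 170 + 160 + 150 + 130 + 130 + 70 + 50 = 1670 L.
Lower bound: ⌈1670/290⌉ = 6 storage lockers.
Also, 7 drums each exceed 145 L, and no two of those can share a locker, so at least 7 storage lockers are needed.
A packing using 7 storage lockers:
  locker 1: 260 = 260
  locker 2: 190 + 70 = 260
  locker 3: 180 + 50 = 230
  locker 4: 180 = 180
  locker 5: 170 = 170
  locker 6: 160 + 130 = 290
  locker 7: 150 + 130 = 280
This matches the lower bound, so 7 is optimal.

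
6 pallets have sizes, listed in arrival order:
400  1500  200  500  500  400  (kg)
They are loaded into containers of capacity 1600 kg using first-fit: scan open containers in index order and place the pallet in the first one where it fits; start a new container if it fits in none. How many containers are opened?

  400 → container 1 (new)  [load 400/1600]
  1500 → container 2 (new)  [load 1500/1600]
  200 → container 1  [load 600/1600]
  500 → container 1  [load 1100/1600]
  500 → container 1  [load 1600/1600]
  400 → container 3 (new)  [load 400/1600]
3 containers opened.

3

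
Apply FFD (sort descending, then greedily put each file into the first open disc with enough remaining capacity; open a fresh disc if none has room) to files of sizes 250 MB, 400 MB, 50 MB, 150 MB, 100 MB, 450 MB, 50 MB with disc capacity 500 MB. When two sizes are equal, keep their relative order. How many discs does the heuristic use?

Sorted descending: 450, 400, 250, 150, 100, 50, 50.
  450 → disc 1 (new)  [load 450/500]
  400 → disc 2 (new)  [load 400/500]
  250 → disc 3 (new)  [load 250/500]
  150 → disc 3  [load 400/500]
  100 → disc 2  [load 500/500]
  50 → disc 1  [load 500/500]
  50 → disc 3  [load 450/500]
3 discs opened.

3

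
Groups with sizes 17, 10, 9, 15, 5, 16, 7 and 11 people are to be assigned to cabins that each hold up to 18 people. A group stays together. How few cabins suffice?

Total = 17 + 16 + 15 + 11 + 10 + 9 + 7 + 5 = 90 people.
Lower bound: ⌈90/18⌉ = 5 cabins.
A packing using 6 cabins:
  cabin 1: 17 = 17
  cabin 2: 16 = 16
  cabin 3: 15 = 15
  cabin 4: 11 + 7 = 18
  cabin 5: 10 + 5 = 15
  cabin 6: 9 = 9
No arrangement into 5 cabins stays within capacity, so 6 is optimal.

6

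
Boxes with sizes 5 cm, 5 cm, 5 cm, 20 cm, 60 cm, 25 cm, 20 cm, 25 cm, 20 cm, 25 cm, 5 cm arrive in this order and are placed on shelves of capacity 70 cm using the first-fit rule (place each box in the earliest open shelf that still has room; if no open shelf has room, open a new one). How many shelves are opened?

4

  5 → shelf 1 (new)  [load 5/70]
  5 → shelf 1  [load 10/70]
  5 → shelf 1  [load 15/70]
  20 → shelf 1  [load 35/70]
  60 → shelf 2 (new)  [load 60/70]
  25 → shelf 1  [load 60/70]
  20 → shelf 3 (new)  [load 20/70]
  25 → shelf 3  [load 45/70]
  20 → shelf 3  [load 65/70]
  25 → shelf 4 (new)  [load 25/70]
  5 → shelf 1  [load 65/70]
4 shelves opened.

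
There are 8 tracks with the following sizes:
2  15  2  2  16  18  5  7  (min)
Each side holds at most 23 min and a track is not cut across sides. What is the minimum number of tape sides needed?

3

Total = 18 + 16 + 15 + 7 + 5 + 2 + 2 + 2 = 67 min.
Lower bound: ⌈67/23⌉ = 3 tape sides.
A packing using 3 tape sides:
  side 1: 18 + 5 = 23
  side 2: 16 + 7 = 23
  side 3: 15 + 2 + 2 + 2 = 21
This matches the lower bound, so 3 is optimal.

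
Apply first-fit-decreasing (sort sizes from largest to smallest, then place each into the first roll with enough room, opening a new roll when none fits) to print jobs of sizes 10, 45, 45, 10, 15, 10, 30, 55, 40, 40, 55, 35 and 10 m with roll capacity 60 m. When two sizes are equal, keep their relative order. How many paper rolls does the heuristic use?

8

Sorted descending: 55, 55, 45, 45, 40, 40, 35, 30, 15, 10, 10, 10, 10.
  55 → roll 1 (new)  [load 55/60]
  55 → roll 2 (new)  [load 55/60]
  45 → roll 3 (new)  [load 45/60]
  45 → roll 4 (new)  [load 45/60]
  40 → roll 5 (new)  [load 40/60]
  40 → roll 6 (new)  [load 40/60]
  35 → roll 7 (new)  [load 35/60]
  30 → roll 8 (new)  [load 30/60]
  15 → roll 3  [load 60/60]
  10 → roll 4  [load 55/60]
  10 → roll 5  [load 50/60]
  10 → roll 5  [load 60/60]
  10 → roll 6  [load 50/60]
8 paper rolls opened.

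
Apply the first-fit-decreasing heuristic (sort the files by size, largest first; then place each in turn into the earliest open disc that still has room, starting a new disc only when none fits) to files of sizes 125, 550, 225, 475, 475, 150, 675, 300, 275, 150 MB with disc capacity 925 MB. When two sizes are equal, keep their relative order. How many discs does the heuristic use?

Sorted descending: 675, 550, 475, 475, 300, 275, 225, 150, 150, 125.
  675 → disc 1 (new)  [load 675/925]
  550 → disc 2 (new)  [load 550/925]
  475 → disc 3 (new)  [load 475/925]
  475 → disc 4 (new)  [load 475/925]
  300 → disc 2  [load 850/925]
  275 → disc 3  [load 750/925]
  225 → disc 1  [load 900/925]
  150 → disc 3  [load 900/925]
  150 → disc 4  [load 625/925]
  125 → disc 4  [load 750/925]
4 discs opened.

4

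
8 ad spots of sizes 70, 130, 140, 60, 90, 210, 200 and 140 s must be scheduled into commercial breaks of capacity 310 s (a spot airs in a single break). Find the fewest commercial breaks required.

Total = 210 + 200 + 140 + 140 + 130 + 90 + 70 + 60 = 1040 s.
Lower bound: ⌈1040/310⌉ = 4 commercial breaks.
A packing using 4 commercial breaks:
  break 1: 210 + 90 = 300
  break 2: 200 + 70 = 270
  break 3: 140 + 140 = 280
  break 4: 130 + 60 = 190
This matches the lower bound, so 4 is optimal.

4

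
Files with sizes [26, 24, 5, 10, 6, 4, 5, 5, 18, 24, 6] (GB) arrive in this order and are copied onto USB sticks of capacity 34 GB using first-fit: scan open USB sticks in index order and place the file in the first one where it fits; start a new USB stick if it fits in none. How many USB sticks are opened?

5

  26 → USB stick 1 (new)  [load 26/34]
  24 → USB stick 2 (new)  [load 24/34]
  5 → USB stick 1  [load 31/34]
  10 → USB stick 2  [load 34/34]
  6 → USB stick 3 (new)  [load 6/34]
  4 → USB stick 3  [load 10/34]
  5 → USB stick 3  [load 15/34]
  5 → USB stick 3  [load 20/34]
  18 → USB stick 4 (new)  [load 18/34]
  24 → USB stick 5 (new)  [load 24/34]
  6 → USB stick 3  [load 26/34]
5 USB sticks opened.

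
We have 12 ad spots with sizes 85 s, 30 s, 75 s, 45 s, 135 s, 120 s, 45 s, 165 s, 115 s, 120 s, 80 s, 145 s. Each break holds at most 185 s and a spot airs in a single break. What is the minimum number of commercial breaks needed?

8

Total = 165 + 145 + 135 + 120 + 120 + 115 + 85 + 80 + 75 + 45 + 45 + 30 = 1160 s.
Lower bound: ⌈1160/185⌉ = 7 commercial breaks.
A packing using 8 commercial breaks:
  break 1: 165 = 165
  break 2: 145 + 30 = 175
  break 3: 135 + 45 = 180
  break 4: 120 + 45 = 165
  break 5: 120 = 120
  break 6: 115 = 115
  break 7: 85 + 80 = 165
  break 8: 75 = 75
No arrangement into 7 commercial breaks stays within capacity, so 8 is optimal.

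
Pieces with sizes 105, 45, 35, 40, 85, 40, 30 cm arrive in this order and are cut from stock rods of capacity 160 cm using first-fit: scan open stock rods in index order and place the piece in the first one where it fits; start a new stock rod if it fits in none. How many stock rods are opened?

3

  105 → stock rod 1 (new)  [load 105/160]
  45 → stock rod 1  [load 150/160]
  35 → stock rod 2 (new)  [load 35/160]
  40 → stock rod 2  [load 75/160]
  85 → stock rod 2  [load 160/160]
  40 → stock rod 3 (new)  [load 40/160]
  30 → stock rod 3  [load 70/160]
3 stock rods opened.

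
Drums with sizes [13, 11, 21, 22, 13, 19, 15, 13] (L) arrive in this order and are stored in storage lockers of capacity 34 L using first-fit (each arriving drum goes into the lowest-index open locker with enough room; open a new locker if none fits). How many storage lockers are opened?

  13 → locker 1 (new)  [load 13/34]
  11 → locker 1  [load 24/34]
  21 → locker 2 (new)  [load 21/34]
  22 → locker 3 (new)  [load 22/34]
  13 → locker 2  [load 34/34]
  19 → locker 4 (new)  [load 19/34]
  15 → locker 4  [load 34/34]
  13 → locker 5 (new)  [load 13/34]
5 storage lockers opened.

5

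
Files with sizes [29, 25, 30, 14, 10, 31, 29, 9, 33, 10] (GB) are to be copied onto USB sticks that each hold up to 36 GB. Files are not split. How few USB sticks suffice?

7

Total = 33 + 31 + 30 + 29 + 29 + 25 + 14 + 10 + 10 + 9 = 220 GB.
Lower bound: ⌈220/36⌉ = 7 USB sticks.
A packing using 7 USB sticks:
  USB stick 1: 33 = 33
  USB stick 2: 31 = 31
  USB stick 3: 30 = 30
  USB stick 4: 29 = 29
  USB stick 5: 29 = 29
  USB stick 6: 25 + 10 = 35
  USB stick 7: 14 + 10 + 9 = 33
This matches the lower bound, so 7 is optimal.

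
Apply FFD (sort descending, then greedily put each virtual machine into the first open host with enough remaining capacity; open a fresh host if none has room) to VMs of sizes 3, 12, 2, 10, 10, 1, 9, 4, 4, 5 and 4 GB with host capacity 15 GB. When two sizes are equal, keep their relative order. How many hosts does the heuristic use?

5

Sorted descending: 12, 10, 10, 9, 5, 4, 4, 4, 3, 2, 1.
  12 → host 1 (new)  [load 12/15]
  10 → host 2 (new)  [load 10/15]
  10 → host 3 (new)  [load 10/15]
  9 → host 4 (new)  [load 9/15]
  5 → host 2  [load 15/15]
  4 → host 3  [load 14/15]
  4 → host 4  [load 13/15]
  4 → host 5 (new)  [load 4/15]
  3 → host 1  [load 15/15]
  2 → host 4  [load 15/15]
  1 → host 3  [load 15/15]
5 hosts opened.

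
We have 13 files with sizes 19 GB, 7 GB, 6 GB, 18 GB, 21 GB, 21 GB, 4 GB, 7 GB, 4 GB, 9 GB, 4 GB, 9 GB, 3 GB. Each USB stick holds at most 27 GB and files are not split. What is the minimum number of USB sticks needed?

Total = 21 + 21 + 19 + 18 + 9 + 9 + 7 + 7 + 6 + 4 + 4 + 4 + 3 = 132 GB.
Lower bound: ⌈132/27⌉ = 5 USB sticks.
A packing using 5 USB sticks:
  USB stick 1: 21 + 6 = 27
  USB stick 2: 21 + 4 = 25
  USB stick 3: 19 + 7 = 26
  USB stick 4: 18 + 9 = 27
  USB stick 5: 9 + 7 + 4 + 4 + 3 = 27
This matches the lower bound, so 5 is optimal.

5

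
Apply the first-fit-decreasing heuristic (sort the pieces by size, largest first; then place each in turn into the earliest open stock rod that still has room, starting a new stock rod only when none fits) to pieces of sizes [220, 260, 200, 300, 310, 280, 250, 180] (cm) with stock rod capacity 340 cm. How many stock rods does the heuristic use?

8

Sorted descending: 310, 300, 280, 260, 250, 220, 200, 180.
  310 → stock rod 1 (new)  [load 310/340]
  300 → stock rod 2 (new)  [load 300/340]
  280 → stock rod 3 (new)  [load 280/340]
  260 → stock rod 4 (new)  [load 260/340]
  250 → stock rod 5 (new)  [load 250/340]
  220 → stock rod 6 (new)  [load 220/340]
  200 → stock rod 7 (new)  [load 200/340]
  180 → stock rod 8 (new)  [load 180/340]
8 stock rods opened.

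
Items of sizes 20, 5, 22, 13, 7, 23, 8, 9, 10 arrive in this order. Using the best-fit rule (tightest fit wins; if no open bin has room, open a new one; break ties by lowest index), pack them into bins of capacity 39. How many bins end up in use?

  20 → bin 1 (new)  [load 20/39]
  5 → bin 1  [load 25/39]
  22 → bin 2 (new)  [load 22/39]
  13 → bin 1  [load 38/39]
  7 → bin 2  [load 29/39]
  23 → bin 3 (new)  [load 23/39]
  8 → bin 2  [load 37/39]
  9 → bin 3  [load 32/39]
  10 → bin 4 (new)  [load 10/39]
4 bins opened.

4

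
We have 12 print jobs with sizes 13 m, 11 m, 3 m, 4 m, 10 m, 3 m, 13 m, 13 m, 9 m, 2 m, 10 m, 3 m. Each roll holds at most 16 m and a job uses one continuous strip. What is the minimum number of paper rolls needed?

Total = 13 + 13 + 13 + 11 + 10 + 10 + 9 + 4 + 3 + 3 + 3 + 2 = 94 m.
Lower bound: ⌈94/16⌉ = 6 paper rolls.
Also, 7 print jobs each exceed 8 m, and no two of those can share a roll, so at least 7 paper rolls are needed.
A packing using 7 paper rolls:
  roll 1: 13 + 3 = 16
  roll 2: 13 + 3 = 16
  roll 3: 13 + 3 = 16
  roll 4: 11 + 4 = 15
  roll 5: 10 + 2 = 12
  roll 6: 10 = 10
  roll 7: 9 = 9
This matches the lower bound, so 7 is optimal.

7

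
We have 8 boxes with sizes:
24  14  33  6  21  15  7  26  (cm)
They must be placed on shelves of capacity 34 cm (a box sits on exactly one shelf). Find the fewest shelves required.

Total = 33 + 26 + 24 + 21 + 15 + 14 + 7 + 6 = 146 cm.
Lower bound: ⌈146/34⌉ = 5 shelves.
A packing using 5 shelves:
  shelf 1: 33 = 33
  shelf 2: 26 + 7 = 33
  shelf 3: 24 + 6 = 30
  shelf 4: 21 = 21
  shelf 5: 15 + 14 = 29
This matches the lower bound, so 5 is optimal.

5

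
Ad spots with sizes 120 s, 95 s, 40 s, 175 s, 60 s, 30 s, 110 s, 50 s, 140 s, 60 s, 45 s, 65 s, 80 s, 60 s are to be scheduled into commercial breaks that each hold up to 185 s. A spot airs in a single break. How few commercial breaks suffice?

Total = 175 + 140 + 120 + 110 + 95 + 80 + 65 + 60 + 60 + 60 + 50 + 45 + 40 + 30 = 1130 s.
Lower bound: ⌈1130/185⌉ = 7 commercial breaks.
A packing using 7 commercial breaks:
  break 1: 175 = 175
  break 2: 140 + 45 = 185
  break 3: 120 + 65 = 185
  break 4: 110 + 60 = 170
  break 5: 95 + 80 = 175
  break 6: 60 + 60 + 50 = 170
  break 7: 40 + 30 = 70
This matches the lower bound, so 7 is optimal.

7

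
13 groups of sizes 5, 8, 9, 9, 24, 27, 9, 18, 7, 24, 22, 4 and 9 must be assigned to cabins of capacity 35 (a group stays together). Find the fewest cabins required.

Total = 27 + 24 + 24 + 22 + 18 + 9 + 9 + 9 + 9 + 8 + 7 + 5 + 4 = 175.
Lower bound: ⌈175/35⌉ = 5 cabins.
A packing using 6 cabins:
  cabin 1: 27 + 8 = 35
  cabin 2: 24 + 9 = 33
  cabin 3: 24 + 9 = 33
  cabin 4: 22 + 9 + 4 = 35
  cabin 5: 18 + 9 + 7 = 34
  cabin 6: 5 = 5
No arrangement into 5 cabins stays within capacity, so 6 is optimal.

6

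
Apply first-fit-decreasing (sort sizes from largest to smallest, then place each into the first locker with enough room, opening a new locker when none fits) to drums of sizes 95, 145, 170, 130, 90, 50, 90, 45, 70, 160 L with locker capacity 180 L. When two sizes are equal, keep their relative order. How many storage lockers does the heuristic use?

Sorted descending: 170, 160, 145, 130, 95, 90, 90, 70, 50, 45.
  170 → locker 1 (new)  [load 170/180]
  160 → locker 2 (new)  [load 160/180]
  145 → locker 3 (new)  [load 145/180]
  130 → locker 4 (new)  [load 130/180]
  95 → locker 5 (new)  [load 95/180]
  90 → locker 6 (new)  [load 90/180]
  90 → locker 6  [load 180/180]
  70 → locker 5  [load 165/180]
  50 → locker 4  [load 180/180]
  45 → locker 7 (new)  [load 45/180]
7 storage lockers opened.

7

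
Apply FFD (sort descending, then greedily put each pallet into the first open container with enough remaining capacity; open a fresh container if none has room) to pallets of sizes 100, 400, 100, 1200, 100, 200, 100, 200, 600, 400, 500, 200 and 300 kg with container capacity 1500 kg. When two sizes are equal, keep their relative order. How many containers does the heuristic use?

Sorted descending: 1200, 600, 500, 400, 400, 300, 200, 200, 200, 100, 100, 100, 100.
  1200 → container 1 (new)  [load 1200/1500]
  600 → container 2 (new)  [load 600/1500]
  500 → container 2  [load 1100/1500]
  400 → container 2  [load 1500/1500]
  400 → container 3 (new)  [load 400/1500]
  300 → container 1  [load 1500/1500]
  200 → container 3  [load 600/1500]
  200 → container 3  [load 800/1500]
  200 → container 3  [load 1000/1500]
  100 → container 3  [load 1100/1500]
  100 → container 3  [load 1200/1500]
  100 → container 3  [load 1300/1500]
  100 → container 3  [load 1400/1500]
3 containers opened.

3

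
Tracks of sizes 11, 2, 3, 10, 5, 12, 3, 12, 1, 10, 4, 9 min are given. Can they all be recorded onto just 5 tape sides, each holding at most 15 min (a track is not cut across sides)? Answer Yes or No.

Total = 82 min; ⌈82/15⌉ = 6.
At least 6 tape sides are required, but only 5 are allowed.

No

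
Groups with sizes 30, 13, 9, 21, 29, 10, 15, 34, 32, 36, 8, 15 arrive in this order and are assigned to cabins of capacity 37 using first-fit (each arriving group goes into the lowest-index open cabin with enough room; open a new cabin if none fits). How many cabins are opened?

  30 → cabin 1 (new)  [load 30/37]
  13 → cabin 2 (new)  [load 13/37]
  9 → cabin 2  [load 22/37]
  21 → cabin 3 (new)  [load 21/37]
  29 → cabin 4 (new)  [load 29/37]
  10 → cabin 2  [load 32/37]
  15 → cabin 3  [load 36/37]
  34 → cabin 5 (new)  [load 34/37]
  32 → cabin 6 (new)  [load 32/37]
  36 → cabin 7 (new)  [load 36/37]
  8 → cabin 4  [load 37/37]
  15 → cabin 8 (new)  [load 15/37]
8 cabins opened.

8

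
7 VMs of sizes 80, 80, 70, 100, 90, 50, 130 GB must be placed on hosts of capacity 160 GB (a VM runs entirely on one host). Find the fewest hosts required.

Total = 130 + 100 + 90 + 80 + 80 + 70 + 50 = 600 GB.
Lower bound: ⌈600/160⌉ = 4 hosts.
A packing using 4 hosts:
  host 1: 130 = 130
  host 2: 100 + 50 = 150
  host 3: 90 + 70 = 160
  host 4: 80 + 80 = 160
This matches the lower bound, so 4 is optimal.

4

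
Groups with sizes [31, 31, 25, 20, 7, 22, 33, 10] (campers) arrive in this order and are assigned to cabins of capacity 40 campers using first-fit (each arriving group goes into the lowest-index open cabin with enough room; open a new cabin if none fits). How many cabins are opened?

6

  31 → cabin 1 (new)  [load 31/40]
  31 → cabin 2 (new)  [load 31/40]
  25 → cabin 3 (new)  [load 25/40]
  20 → cabin 4 (new)  [load 20/40]
  7 → cabin 1  [load 38/40]
  22 → cabin 5 (new)  [load 22/40]
  33 → cabin 6 (new)  [load 33/40]
  10 → cabin 3  [load 35/40]
6 cabins opened.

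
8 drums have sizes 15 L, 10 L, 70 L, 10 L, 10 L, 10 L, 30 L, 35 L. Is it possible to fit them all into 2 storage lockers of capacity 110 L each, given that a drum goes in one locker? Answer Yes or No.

Yes

A valid assignment using 2 storage lockers:
  locker 1: 70 + 35 = 105
  locker 2: 30 + 15 + 10 + 10 + 10 + 10 = 85
Every load is within 110 L, so 2 storage lockers suffice.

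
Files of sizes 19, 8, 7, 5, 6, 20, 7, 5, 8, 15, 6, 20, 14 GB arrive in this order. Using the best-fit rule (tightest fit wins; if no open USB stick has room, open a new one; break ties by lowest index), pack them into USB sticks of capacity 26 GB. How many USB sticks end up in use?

  19 → USB stick 1 (new)  [load 19/26]
  8 → USB stick 2 (new)  [load 8/26]
  7 → USB stick 1  [load 26/26]
  5 → USB stick 2  [load 13/26]
  6 → USB stick 2  [load 19/26]
  20 → USB stick 3 (new)  [load 20/26]
  7 → USB stick 2  [load 26/26]
  5 → USB stick 3  [load 25/26]
  8 → USB stick 4 (new)  [load 8/26]
  15 → USB stick 4  [load 23/26]
  6 → USB stick 5 (new)  [load 6/26]
  20 → USB stick 5  [load 26/26]
  14 → USB stick 6 (new)  [load 14/26]
6 USB sticks opened.

6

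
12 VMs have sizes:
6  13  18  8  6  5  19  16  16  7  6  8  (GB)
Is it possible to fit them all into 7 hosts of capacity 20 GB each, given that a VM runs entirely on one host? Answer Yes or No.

A valid assignment using 7 hosts:
  host 1: 19 = 19
  host 2: 18 = 18
  host 3: 16 = 16
  host 4: 16 = 16
  host 5: 13 + 7 = 20
  host 6: 8 + 6 + 6 = 20
  host 7: 8 + 6 + 5 = 19
Every load is within 20 GB, so 7 hosts suffice.

Yes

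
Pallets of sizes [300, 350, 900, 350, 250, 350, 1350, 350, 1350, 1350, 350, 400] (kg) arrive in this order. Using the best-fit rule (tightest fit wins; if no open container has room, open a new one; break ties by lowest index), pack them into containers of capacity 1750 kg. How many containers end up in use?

  300 → container 1 (new)  [load 300/1750]
  350 → container 1  [load 650/1750]
  900 → container 1  [load 1550/1750]
  350 → container 2 (new)  [load 350/1750]
  250 → container 2  [load 600/1750]
  350 → container 2  [load 950/1750]
  1350 → container 3 (new)  [load 1350/1750]
  350 → container 3  [load 1700/1750]
  1350 → container 4 (new)  [load 1350/1750]
  1350 → container 5 (new)  [load 1350/1750]
  350 → container 4  [load 1700/1750]
  400 → container 5  [load 1750/1750]
5 containers opened.

5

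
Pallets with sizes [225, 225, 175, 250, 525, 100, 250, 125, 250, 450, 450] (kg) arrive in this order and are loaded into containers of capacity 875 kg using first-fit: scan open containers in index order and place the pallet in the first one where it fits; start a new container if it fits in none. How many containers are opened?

4

  225 → container 1 (new)  [load 225/875]
  225 → container 1  [load 450/875]
  175 → container 1  [load 625/875]
  250 → container 1  [load 875/875]
  525 → container 2 (new)  [load 525/875]
  100 → container 2  [load 625/875]
  250 → container 2  [load 875/875]
  125 → container 3 (new)  [load 125/875]
  250 → container 3  [load 375/875]
  450 → container 3  [load 825/875]
  450 → container 4 (new)  [load 450/875]
4 containers opened.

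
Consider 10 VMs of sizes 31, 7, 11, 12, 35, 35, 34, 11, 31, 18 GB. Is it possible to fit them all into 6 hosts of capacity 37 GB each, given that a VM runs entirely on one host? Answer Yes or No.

Total = 225 GB; ⌈225/37⌉ = 7.
At least 7 hosts are required, but only 6 are allowed.

No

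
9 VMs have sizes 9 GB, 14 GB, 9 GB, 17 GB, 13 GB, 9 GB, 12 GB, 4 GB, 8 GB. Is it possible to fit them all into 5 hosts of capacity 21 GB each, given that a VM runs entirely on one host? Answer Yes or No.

Yes

A valid assignment using 5 hosts:
  host 1: 17 + 4 = 21
  host 2: 14 = 14
  host 3: 13 + 8 = 21
  host 4: 12 + 9 = 21
  host 5: 9 + 9 = 18
Every load is within 21 GB, so 5 hosts suffice.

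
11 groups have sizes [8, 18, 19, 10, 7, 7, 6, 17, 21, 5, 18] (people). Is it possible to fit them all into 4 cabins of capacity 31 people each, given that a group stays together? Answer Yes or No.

Total = 136 people; ⌈136/31⌉ = 5.
At least 5 cabins are required, but only 4 are allowed.

No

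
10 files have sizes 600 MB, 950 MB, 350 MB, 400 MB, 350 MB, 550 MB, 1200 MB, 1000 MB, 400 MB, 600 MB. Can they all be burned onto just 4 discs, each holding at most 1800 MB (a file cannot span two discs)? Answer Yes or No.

Yes

A valid assignment using 4 discs:
  disc 1: 1200 + 600 = 1800
  disc 2: 1000 + 600 = 1600
  disc 3: 950 + 550 = 1500
  disc 4: 400 + 400 + 350 + 350 = 1500
Every load is within 1800 MB, so 4 discs suffice.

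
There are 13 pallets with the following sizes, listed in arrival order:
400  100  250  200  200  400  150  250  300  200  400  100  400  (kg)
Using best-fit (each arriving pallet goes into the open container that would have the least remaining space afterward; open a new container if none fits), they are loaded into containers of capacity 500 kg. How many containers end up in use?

  400 → container 1 (new)  [load 400/500]
  100 → container 1  [load 500/500]
  250 → container 2 (new)  [load 250/500]
  200 → container 2  [load 450/500]
  200 → container 3 (new)  [load 200/500]
  400 → container 4 (new)  [load 400/500]
  150 → container 3  [load 350/500]
  250 → container 5 (new)  [load 250/500]
  300 → container 6 (new)  [load 300/500]
  200 → container 6  [load 500/500]
  400 → container 7 (new)  [load 400/500]
  100 → container 4  [load 500/500]
  400 → container 8 (new)  [load 400/500]
8 containers opened.

8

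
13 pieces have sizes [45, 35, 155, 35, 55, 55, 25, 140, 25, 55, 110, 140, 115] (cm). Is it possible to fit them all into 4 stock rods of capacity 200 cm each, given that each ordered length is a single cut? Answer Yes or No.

Total = 990 cm; ⌈990/200⌉ = 5.
At least 5 stock rods are required, but only 4 are allowed.

No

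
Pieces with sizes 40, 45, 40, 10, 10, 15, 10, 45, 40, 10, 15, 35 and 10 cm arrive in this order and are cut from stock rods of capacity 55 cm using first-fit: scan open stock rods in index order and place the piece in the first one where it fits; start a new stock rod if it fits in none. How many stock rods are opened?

  40 → stock rod 1 (new)  [load 40/55]
  45 → stock rod 2 (new)  [load 45/55]
  40 → stock rod 3 (new)  [load 40/55]
  10 → stock rod 1  [load 50/55]
  10 → stock rod 2  [load 55/55]
  15 → stock rod 3  [load 55/55]
  10 → stock rod 4 (new)  [load 10/55]
  45 → stock rod 4  [load 55/55]
  40 → stock rod 5 (new)  [load 40/55]
  10 → stock rod 5  [load 50/55]
  15 → stock rod 6 (new)  [load 15/55]
  35 → stock rod 6  [load 50/55]
  10 → stock rod 7 (new)  [load 10/55]
7 stock rods opened.

7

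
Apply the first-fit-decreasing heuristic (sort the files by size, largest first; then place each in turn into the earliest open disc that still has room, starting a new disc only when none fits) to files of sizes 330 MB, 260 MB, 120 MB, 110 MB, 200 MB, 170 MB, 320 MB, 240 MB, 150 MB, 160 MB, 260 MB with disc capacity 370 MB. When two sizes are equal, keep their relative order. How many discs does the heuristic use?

Sorted descending: 330, 320, 260, 260, 240, 200, 170, 160, 150, 120, 110.
  330 → disc 1 (new)  [load 330/370]
  320 → disc 2 (new)  [load 320/370]
  260 → disc 3 (new)  [load 260/370]
  260 → disc 4 (new)  [load 260/370]
  240 → disc 5 (new)  [load 240/370]
  200 → disc 6 (new)  [load 200/370]
  170 → disc 6  [load 370/370]
  160 → disc 7 (new)  [load 160/370]
  150 → disc 7  [load 310/370]
  120 → disc 5  [load 360/370]
  110 → disc 3  [load 370/370]
7 discs opened.

7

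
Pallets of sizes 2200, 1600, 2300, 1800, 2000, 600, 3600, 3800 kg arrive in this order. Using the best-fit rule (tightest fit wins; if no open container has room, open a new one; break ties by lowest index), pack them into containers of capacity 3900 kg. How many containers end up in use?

5

  2200 → container 1 (new)  [load 2200/3900]
  1600 → container 1  [load 3800/3900]
  2300 → container 2 (new)  [load 2300/3900]
  1800 → container 3 (new)  [load 1800/3900]
  2000 → container 3  [load 3800/3900]
  600 → container 2  [load 2900/3900]
  3600 → container 4 (new)  [load 3600/3900]
  3800 → container 5 (new)  [load 3800/3900]
5 containers opened.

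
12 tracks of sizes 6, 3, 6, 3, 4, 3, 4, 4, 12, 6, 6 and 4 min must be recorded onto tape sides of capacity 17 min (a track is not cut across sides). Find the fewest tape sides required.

4

Total = 12 + 6 + 6 + 6 + 6 + 4 + 4 + 4 + 4 + 3 + 3 + 3 = 61 min.
Lower bound: ⌈61/17⌉ = 4 tape sides.
A packing using 4 tape sides:
  side 1: 12 + 4 = 16
  side 2: 6 + 6 + 4 = 16
  side 3: 6 + 6 + 4 = 16
  side 4: 4 + 3 + 3 + 3 = 13
This matches the lower bound, so 4 is optimal.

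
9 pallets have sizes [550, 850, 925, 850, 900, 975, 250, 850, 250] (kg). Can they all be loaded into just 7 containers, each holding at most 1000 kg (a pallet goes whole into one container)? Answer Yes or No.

No

Total = 6400 kg; ⌈6400/1000⌉ = 7.
The bound of 7 does not rule out 7, but exhaustive search shows no assignment into 7 containers of capacity 1000 kg exists — the minimum is 8.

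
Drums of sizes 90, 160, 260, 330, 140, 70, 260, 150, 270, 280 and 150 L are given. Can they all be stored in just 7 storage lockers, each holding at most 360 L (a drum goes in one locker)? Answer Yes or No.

A valid assignment using 7 storage lockers:
  locker 1: 330 = 330
  locker 2: 280 + 70 = 350
  locker 3: 270 + 90 = 360
  locker 4: 260 = 260
  locker 5: 260 = 260
  locker 6: 160 + 150 = 310
  locker 7: 150 + 140 = 290
Every load is within 360 L, so 7 storage lockers suffice.

Yes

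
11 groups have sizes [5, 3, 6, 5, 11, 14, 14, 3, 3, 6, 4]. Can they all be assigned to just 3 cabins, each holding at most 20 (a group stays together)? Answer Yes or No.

Total = 74; ⌈74/20⌉ = 4.
At least 4 cabins are required, but only 3 are allowed.

No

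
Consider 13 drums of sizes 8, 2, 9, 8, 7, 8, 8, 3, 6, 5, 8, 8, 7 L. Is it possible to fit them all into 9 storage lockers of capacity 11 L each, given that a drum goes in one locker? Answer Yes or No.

No

Total = 87 L; ⌈87/11⌉ = 8.
10 drums each exceed half the capacity and cannot share a locker, forcing at least 10 storage lockers.
At least 10 storage lockers are required, but only 9 are allowed.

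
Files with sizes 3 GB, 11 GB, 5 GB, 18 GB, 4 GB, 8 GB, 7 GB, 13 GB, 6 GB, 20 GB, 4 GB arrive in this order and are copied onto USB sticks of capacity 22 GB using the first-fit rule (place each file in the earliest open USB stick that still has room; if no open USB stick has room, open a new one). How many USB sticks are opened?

5

  3 → USB stick 1 (new)  [load 3/22]
  11 → USB stick 1  [load 14/22]
  5 → USB stick 1  [load 19/22]
  18 → USB stick 2 (new)  [load 18/22]
  4 → USB stick 2  [load 22/22]
  8 → USB stick 3 (new)  [load 8/22]
  7 → USB stick 3  [load 15/22]
  13 → USB stick 4 (new)  [load 13/22]
  6 → USB stick 3  [load 21/22]
  20 → USB stick 5 (new)  [load 20/22]
  4 → USB stick 4  [load 17/22]
5 USB sticks opened.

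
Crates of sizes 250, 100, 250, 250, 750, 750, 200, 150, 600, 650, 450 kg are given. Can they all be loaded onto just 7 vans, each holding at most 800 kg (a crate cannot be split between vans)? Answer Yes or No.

A valid assignment using 6 vans:
  van 1: 750 = 750
  van 2: 750 = 750
  van 3: 650 + 150 = 800
  van 4: 600 + 200 = 800
  van 5: 450 + 250 + 100 = 800
  van 6: 250 + 250 = 500
That uses only 6 ≤ 7, so 7 vans are enough.

Yes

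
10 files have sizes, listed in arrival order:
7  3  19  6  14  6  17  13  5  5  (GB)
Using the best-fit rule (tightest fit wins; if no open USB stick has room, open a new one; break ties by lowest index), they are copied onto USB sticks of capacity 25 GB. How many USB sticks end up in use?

  7 → USB stick 1 (new)  [load 7/25]
  3 → USB stick 1  [load 10/25]
  19 → USB stick 2 (new)  [load 19/25]
  6 → USB stick 2  [load 25/25]
  14 → USB stick 1  [load 24/25]
  6 → USB stick 3 (new)  [load 6/25]
  17 → USB stick 3  [load 23/25]
  13 → USB stick 4 (new)  [load 13/25]
  5 → USB stick 4  [load 18/25]
  5 → USB stick 4  [load 23/25]
4 USB sticks opened.

4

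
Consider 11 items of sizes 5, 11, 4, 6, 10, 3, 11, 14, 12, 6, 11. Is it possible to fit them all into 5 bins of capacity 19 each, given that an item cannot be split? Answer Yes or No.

Total = 93; ⌈93/19⌉ = 5.
6 items each exceed half the capacity and cannot share a bin, forcing at least 6 bins.
At least 6 bins are required, but only 5 are allowed.

No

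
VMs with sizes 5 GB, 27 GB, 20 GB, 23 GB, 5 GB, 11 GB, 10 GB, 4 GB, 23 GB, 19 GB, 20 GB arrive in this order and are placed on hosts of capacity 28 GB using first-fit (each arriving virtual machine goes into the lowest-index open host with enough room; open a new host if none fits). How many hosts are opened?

7

  5 → host 1 (new)  [load 5/28]
  27 → host 2 (new)  [load 27/28]
  20 → host 1  [load 25/28]
  23 → host 3 (new)  [load 23/28]
  5 → host 3  [load 28/28]
  11 → host 4 (new)  [load 11/28]
  10 → host 4  [load 21/28]
  4 → host 4  [load 25/28]
  23 → host 5 (new)  [load 23/28]
  19 → host 6 (new)  [load 19/28]
  20 → host 7 (new)  [load 20/28]
7 hosts opened.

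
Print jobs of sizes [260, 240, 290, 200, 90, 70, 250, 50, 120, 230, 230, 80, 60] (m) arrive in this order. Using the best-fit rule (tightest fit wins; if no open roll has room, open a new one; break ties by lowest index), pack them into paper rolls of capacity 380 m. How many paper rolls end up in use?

  260 → roll 1 (new)  [load 260/380]
  240 → roll 2 (new)  [load 240/380]
  290 → roll 3 (new)  [load 290/380]
  200 → roll 4 (new)  [load 200/380]
  90 → roll 3  [load 380/380]
  70 → roll 1  [load 330/380]
  250 → roll 5 (new)  [load 250/380]
  50 → roll 1  [load 380/380]
  120 → roll 5  [load 370/380]
  230 → roll 6 (new)  [load 230/380]
  230 → roll 7 (new)  [load 230/380]
  80 → roll 2  [load 320/380]
  60 → roll 2  [load 380/380]
7 paper rolls opened.

7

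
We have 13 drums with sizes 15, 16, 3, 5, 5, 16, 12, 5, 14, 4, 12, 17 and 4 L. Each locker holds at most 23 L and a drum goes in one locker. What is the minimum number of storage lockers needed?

7

Total = 17 + 16 + 16 + 15 + 14 + 12 + 12 + 5 + 5 + 5 + 4 + 4 + 3 = 128 L.
Lower bound: ⌈128/23⌉ = 6 storage lockers.
Also, 7 drums each exceed 23/2 L, and no two of those can share a locker, so at least 7 storage lockers are needed.
A packing using 7 storage lockers:
  locker 1: 17 + 5 = 22
  locker 2: 16 + 5 = 21
  locker 3: 16 + 5 = 21
  locker 4: 15 + 4 + 4 = 23
  locker 5: 14 + 3 = 17
  locker 6: 12 = 12
  locker 7: 12 = 12
This matches the lower bound, so 7 is optimal.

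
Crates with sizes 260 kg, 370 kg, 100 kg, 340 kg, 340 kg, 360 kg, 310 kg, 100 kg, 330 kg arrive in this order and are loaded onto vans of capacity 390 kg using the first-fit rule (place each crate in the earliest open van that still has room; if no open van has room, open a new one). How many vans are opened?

  260 → van 1 (new)  [load 260/390]
  370 → van 2 (new)  [load 370/390]
  100 → van 1  [load 360/390]
  340 → van 3 (new)  [load 340/390]
  340 → van 4 (new)  [load 340/390]
  360 → van 5 (new)  [load 360/390]
  310 → van 6 (new)  [load 310/390]
  100 → van 7 (new)  [load 100/390]
  330 → van 8 (new)  [load 330/390]
8 vans opened.

8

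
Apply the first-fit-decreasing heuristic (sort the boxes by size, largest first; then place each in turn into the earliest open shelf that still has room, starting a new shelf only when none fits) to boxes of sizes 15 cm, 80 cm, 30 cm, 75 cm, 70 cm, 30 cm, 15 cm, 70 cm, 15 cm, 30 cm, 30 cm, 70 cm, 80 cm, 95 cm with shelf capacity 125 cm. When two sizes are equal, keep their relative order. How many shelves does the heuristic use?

7

Sorted descending: 95, 80, 80, 75, 70, 70, 70, 30, 30, 30, 30, 15, 15, 15.
  95 → shelf 1 (new)  [load 95/125]
  80 → shelf 2 (new)  [load 80/125]
  80 → shelf 3 (new)  [load 80/125]
  75 → shelf 4 (new)  [load 75/125]
  70 → shelf 5 (new)  [load 70/125]
  70 → shelf 6 (new)  [load 70/125]
  70 → shelf 7 (new)  [load 70/125]
  30 → shelf 1  [load 125/125]
  30 → shelf 2  [load 110/125]
  30 → shelf 3  [load 110/125]
  30 → shelf 4  [load 105/125]
  15 → shelf 2  [load 125/125]
  15 → shelf 3  [load 125/125]
  15 → shelf 4  [load 120/125]
7 shelves opened.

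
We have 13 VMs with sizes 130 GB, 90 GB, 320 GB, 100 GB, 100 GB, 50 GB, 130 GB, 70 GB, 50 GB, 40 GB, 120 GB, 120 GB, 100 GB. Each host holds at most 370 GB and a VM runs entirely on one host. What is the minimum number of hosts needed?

4

Total = 320 + 130 + 130 + 120 + 120 + 100 + 100 + 100 + 90 + 70 + 50 + 50 + 40 = 1420 GB.
Lower bound: ⌈1420/370⌉ = 4 hosts.
A packing using 4 hosts:
  host 1: 320 + 50 = 370
  host 2: 130 + 130 + 100 = 360
  host 3: 120 + 120 + 100 = 340
  host 4: 100 + 90 + 70 + 50 + 40 = 350
This matches the lower bound, so 4 is optimal.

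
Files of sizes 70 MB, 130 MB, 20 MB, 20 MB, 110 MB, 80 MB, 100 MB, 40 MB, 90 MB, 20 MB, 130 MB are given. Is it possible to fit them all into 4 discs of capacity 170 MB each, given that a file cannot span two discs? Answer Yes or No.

Total = 810 MB; ⌈810/170⌉ = 5.
At least 5 discs are required, but only 4 are allowed.

No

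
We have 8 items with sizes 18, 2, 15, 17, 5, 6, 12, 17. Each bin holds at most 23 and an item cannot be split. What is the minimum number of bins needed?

Total = 18 + 17 + 17 + 15 + 12 + 6 + 5 + 2 = 92.
Lower bound: ⌈92/23⌉ = 4 bins.
Also, 5 items each exceed 23/2, and no two of those can share a bin, so at least 5 bins are needed.
A packing using 5 bins:
  bin 1: 18 + 5 = 23
  bin 2: 17 + 6 = 23
  bin 3: 17 + 2 = 19
  bin 4: 15 = 15
  bin 5: 12 = 12
This matches the lower bound, so 5 is optimal.

5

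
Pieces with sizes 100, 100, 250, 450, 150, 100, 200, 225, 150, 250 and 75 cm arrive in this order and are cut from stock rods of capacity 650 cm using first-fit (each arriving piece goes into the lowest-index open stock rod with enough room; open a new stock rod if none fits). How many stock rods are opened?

  100 → stock rod 1 (new)  [load 100/650]
  100 → stock rod 1  [load 200/650]
  250 → stock rod 1  [load 450/650]
  450 → stock rod 2 (new)  [load 450/650]
  150 → stock rod 1  [load 600/650]
  100 → stock rod 2  [load 550/650]
  200 → stock rod 3 (new)  [load 200/650]
  225 → stock rod 3  [load 425/650]
  150 → stock rod 3  [load 575/650]
  250 → stock rod 4 (new)  [load 250/650]
  75 → stock rod 2  [load 625/650]
4 stock rods opened.

4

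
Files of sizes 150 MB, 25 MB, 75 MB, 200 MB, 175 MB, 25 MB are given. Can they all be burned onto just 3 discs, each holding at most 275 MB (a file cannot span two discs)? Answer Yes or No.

A valid assignment using 3 discs:
  disc 1: 200 + 75 = 275
  disc 2: 175 + 25 + 25 = 225
  disc 3: 150 = 150
Every load is within 275 MB, so 3 discs suffice.

Yes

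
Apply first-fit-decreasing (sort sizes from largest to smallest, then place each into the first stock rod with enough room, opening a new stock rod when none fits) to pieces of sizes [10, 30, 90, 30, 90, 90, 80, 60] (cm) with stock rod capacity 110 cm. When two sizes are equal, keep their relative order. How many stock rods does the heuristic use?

5

Sorted descending: 90, 90, 90, 80, 60, 30, 30, 10.
  90 → stock rod 1 (new)  [load 90/110]
  90 → stock rod 2 (new)  [load 90/110]
  90 → stock rod 3 (new)  [load 90/110]
  80 → stock rod 4 (new)  [load 80/110]
  60 → stock rod 5 (new)  [load 60/110]
  30 → stock rod 4  [load 110/110]
  30 → stock rod 5  [load 90/110]
  10 → stock rod 1  [load 100/110]
5 stock rods opened.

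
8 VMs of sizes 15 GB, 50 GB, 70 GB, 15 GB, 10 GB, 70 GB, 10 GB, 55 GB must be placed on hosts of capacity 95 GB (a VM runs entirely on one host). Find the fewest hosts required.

Total = 70 + 70 + 55 + 50 + 15 + 15 + 10 + 10 = 295 GB.
Lower bound: ⌈295/95⌉ = 4 hosts.
A packing using 4 hosts:
  host 1: 70 + 15 + 10 = 95
  host 2: 70 + 15 + 10 = 95
  host 3: 55 = 55
  host 4: 50 = 50
This matches the lower bound, so 4 is optimal.

4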